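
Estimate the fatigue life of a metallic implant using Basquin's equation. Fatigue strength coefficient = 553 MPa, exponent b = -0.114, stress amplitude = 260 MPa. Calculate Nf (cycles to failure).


sigma_a = sigma_f' * (2Nf)^b
2Nf = (sigma_a/sigma_f')^(1/b)
2Nf = (260/553)^(1/-0.114)
2Nf = 749.92122
Nf = 375


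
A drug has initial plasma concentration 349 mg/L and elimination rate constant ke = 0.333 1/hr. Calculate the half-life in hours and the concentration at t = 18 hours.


t_half = ln(2) / ke = 0.693147 / 0.333 = 2.082 hr
C(t) = C0 * exp(-ke*t) = 349 * exp(-0.333*18)
C(18) = 0.8703 mg/L


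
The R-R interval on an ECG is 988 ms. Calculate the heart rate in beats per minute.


HR = 60 / RR_interval(s)
RR = 988 ms = 0.988 s
HR = 60 / 0.988 = 60.73 bpm


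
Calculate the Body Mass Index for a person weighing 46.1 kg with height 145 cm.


BMI = weight / height^2
height = 145 cm = 1.45 m
BMI = 46.1 / 1.45^2
BMI = 21.93 kg/m^2


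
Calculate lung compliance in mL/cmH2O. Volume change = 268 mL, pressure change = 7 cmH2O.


C = dV / dP
C = 268 / 7
C = 38.29 mL/cmH2O


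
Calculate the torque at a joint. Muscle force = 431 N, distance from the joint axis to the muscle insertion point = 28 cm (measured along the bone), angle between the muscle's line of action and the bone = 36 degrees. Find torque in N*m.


Torque = F * d * sin(theta)   (moment arm = d*sin(theta))
d = 28 cm = 0.28 m
Torque = 431 * 0.28 * sin(36)
Torque = 70.93 N*m


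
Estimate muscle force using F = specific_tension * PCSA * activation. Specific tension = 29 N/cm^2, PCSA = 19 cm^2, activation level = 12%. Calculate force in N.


F = sigma * PCSA * activation
F = 29 * 19 * 0.12
F = 66.12 N


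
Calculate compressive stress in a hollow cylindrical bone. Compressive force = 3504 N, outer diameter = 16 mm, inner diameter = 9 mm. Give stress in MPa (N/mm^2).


A = pi*(r_o^2 - r_i^2)
r_o = 8 mm, r_i = 4.5 mm
A = 137.445 mm^2
sigma = F/A = 3504 / 137.445
sigma = 25.49 MPa


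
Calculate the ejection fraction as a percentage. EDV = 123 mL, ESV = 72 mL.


SV = EDV - ESV = 123 - 72 = 51 mL
EF = SV/EDV * 100 = 51/123 * 100
EF = 41.46%


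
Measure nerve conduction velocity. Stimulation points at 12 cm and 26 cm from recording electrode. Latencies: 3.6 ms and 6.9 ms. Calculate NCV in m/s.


Distance = (26 - 12) / 100 = 0.14 m
dt = (6.9 - 3.6) / 1000 = 0.0033 s
NCV = dist / dt = 42.42 m/s


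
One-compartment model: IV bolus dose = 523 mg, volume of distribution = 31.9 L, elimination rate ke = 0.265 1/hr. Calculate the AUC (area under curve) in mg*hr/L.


C0 = Dose/Vd = 523/31.9 = 16.395 mg/L
AUC = C0/ke = 16.395/0.265
AUC = 61.87 mg*hr/L


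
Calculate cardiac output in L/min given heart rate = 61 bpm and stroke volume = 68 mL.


CO = HR * SV
CO = 61 * 68 / 1000
CO = 4.148 L/min


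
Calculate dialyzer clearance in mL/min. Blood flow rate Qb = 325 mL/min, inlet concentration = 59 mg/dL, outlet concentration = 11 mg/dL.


K = Qb * (Cb_in - Cb_out) / Cb_in
K = 325 * (59 - 11) / 59
K = 264.4 mL/min


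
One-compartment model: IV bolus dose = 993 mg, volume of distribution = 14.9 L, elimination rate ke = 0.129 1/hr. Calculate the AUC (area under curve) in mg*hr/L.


C0 = Dose/Vd = 993/14.9 = 66.6443 mg/L
AUC = C0/ke = 66.6443/0.129
AUC = 516.6 mg*hr/L


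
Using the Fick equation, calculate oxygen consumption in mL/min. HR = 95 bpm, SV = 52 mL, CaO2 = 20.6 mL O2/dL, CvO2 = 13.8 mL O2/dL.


CO = HR*SV = 95*52/1000 = 4.94 L/min
a-v O2 diff = 20.6 - 13.8 = 6.8 mL/dL
VO2 = CO * (CaO2-CvO2) * 10 dL/L
VO2 = 4.94 * 6.8 * 10
VO2 = 335.9 mL/min


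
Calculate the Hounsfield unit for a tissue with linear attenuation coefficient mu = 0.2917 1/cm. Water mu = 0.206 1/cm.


HU = ((mu_tissue - mu_water) / mu_water) * 1000
HU = ((0.2917 - 0.206) / 0.206) * 1000
HU = 416


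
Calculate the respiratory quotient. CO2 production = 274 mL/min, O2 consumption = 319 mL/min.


RQ = VCO2 / VO2
RQ = 274 / 319
RQ = 0.8589


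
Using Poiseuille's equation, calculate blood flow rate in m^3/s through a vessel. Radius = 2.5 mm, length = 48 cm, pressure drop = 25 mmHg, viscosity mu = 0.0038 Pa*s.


Q = pi*r^4*dP / (8*mu*L)
r = 0.0025 m, L = 0.48 m
dP = 25 mmHg = 3333.05 Pa
Q = 2.8031e-05 m^3/s


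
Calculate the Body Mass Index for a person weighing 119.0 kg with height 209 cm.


BMI = weight / height^2
height = 209 cm = 2.09 m
BMI = 119.0 / 2.09^2
BMI = 27.24 kg/m^2


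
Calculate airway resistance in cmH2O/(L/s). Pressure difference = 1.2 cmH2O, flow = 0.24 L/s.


R = dP / flow
R = 1.2 / 0.24
R = 5 cmH2O/(L/s)


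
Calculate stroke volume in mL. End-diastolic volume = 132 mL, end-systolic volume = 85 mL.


SV = EDV - ESV
SV = 132 - 85
SV = 47 mL


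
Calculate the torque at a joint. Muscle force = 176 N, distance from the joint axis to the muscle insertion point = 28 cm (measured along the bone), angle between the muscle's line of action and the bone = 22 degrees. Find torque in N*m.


Torque = F * d * sin(theta)   (moment arm = d*sin(theta))
d = 28 cm = 0.28 m
Torque = 176 * 0.28 * sin(22)
Torque = 18.46 N*m


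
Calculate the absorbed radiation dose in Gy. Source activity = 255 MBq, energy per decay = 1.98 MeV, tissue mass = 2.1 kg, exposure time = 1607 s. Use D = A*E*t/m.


A = 255 MBq = 2.5500e+08 Bq
E = 1.98 MeV = 3.17196e-13 J
D = A*E*t/m = 2.5500e+08*3.17196e-13*1607/2.1
D = 0.0619 Gy


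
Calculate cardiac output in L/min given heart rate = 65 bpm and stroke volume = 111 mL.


CO = HR * SV
CO = 65 * 111 / 1000
CO = 7.215 L/min


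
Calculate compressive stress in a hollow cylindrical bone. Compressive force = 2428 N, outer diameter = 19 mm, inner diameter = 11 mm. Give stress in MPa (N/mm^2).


A = pi*(r_o^2 - r_i^2)
r_o = 9.5 mm, r_i = 5.5 mm
A = 188.496 mm^2
sigma = F/A = 2428 / 188.496
sigma = 12.88 MPa


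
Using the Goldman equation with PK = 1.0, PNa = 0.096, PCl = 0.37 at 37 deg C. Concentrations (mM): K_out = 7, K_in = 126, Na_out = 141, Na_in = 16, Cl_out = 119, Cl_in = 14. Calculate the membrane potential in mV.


Vm = (RT/F)*ln((PK*Ko + PNa*Nao + PCl*Cli)/(PK*Ki + PNa*Nai + PCl*Clo))
Numer = 25.716, Denom = 171.566
Vm = -50.72 mV


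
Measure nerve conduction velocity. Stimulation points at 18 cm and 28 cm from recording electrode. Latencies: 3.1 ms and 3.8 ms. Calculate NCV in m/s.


Distance = (28 - 18) / 100 = 0.1 m
dt = (3.8 - 3.1) / 1000 = 7.0000e-04 s
NCV = dist / dt = 142.9 m/s


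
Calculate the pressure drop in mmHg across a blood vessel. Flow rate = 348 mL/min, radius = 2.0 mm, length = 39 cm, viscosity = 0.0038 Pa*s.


dP = 8*mu*L*Q / (pi*r^4)
Q = 348 mL/min = 5.8e-06 m^3/s
dP = 1368.03 Pa = 1368.03 / 133.322 mmHg = 10.26 mmHg


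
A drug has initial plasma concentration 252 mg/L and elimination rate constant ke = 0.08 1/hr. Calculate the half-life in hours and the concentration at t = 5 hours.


t_half = ln(2) / ke = 0.693147 / 0.08 = 8.664 hr
C(t) = C0 * exp(-ke*t) = 252 * exp(-0.08*5)
C(5) = 168.9 mg/L


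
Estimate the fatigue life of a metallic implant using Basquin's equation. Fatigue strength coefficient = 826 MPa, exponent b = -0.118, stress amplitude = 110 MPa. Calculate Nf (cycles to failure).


sigma_a = sigma_f' * (2Nf)^b
2Nf = (sigma_a/sigma_f')^(1/b)
2Nf = (110/826)^(1/-0.118)
2Nf = 26316727
Nf = 1.3158e+07


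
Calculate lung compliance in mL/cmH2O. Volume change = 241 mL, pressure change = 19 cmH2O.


C = dV / dP
C = 241 / 19
C = 12.68 mL/cmH2O


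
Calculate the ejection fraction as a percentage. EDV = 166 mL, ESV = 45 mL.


SV = EDV - ESV = 166 - 45 = 121 mL
EF = SV/EDV * 100 = 121/166 * 100
EF = 72.89%


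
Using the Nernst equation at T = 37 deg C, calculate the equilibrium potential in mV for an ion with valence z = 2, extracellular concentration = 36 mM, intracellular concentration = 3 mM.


E = (RT/(zF)) * ln(C_out/C_in)
T = 37 + 273.15 = 310.15 K
E = (8.314 * 310.15 / (2 * 96485)) * ln(36/3)
E = 33.2 mV


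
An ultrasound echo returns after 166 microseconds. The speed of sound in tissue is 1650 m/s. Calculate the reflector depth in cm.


depth = c * t / 2
t = 166 us = 1.6600e-04 s
depth = 1650 * 1.6600e-04 / 2
depth = 0.13695 m = 13.695 cm


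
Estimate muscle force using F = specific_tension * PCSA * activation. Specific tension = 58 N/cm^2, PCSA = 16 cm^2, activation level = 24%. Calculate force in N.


F = sigma * PCSA * activation
F = 58 * 16 * 0.24
F = 222.7 N


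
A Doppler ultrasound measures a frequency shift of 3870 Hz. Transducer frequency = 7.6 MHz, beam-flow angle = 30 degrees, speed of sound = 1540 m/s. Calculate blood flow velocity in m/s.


v = fd * c / (2 * f0 * cos(theta))
v = 3870 * 1540 / (2 * 7.6000e+06 * cos(30))
v = 0.4527 m/s


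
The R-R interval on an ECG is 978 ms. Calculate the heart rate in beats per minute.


HR = 60 / RR_interval(s)
RR = 978 ms = 0.978 s
HR = 60 / 0.978 = 61.35 bpm


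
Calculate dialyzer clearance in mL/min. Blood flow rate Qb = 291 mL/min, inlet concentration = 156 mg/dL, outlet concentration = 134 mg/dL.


K = Qb * (Cb_in - Cb_out) / Cb_in
K = 291 * (156 - 134) / 156
K = 41.04 mL/min


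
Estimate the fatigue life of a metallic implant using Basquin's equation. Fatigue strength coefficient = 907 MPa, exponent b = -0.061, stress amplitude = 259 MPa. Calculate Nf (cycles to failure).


sigma_a = sigma_f' * (2Nf)^b
2Nf = (sigma_a/sigma_f')^(1/b)
2Nf = (259/907)^(1/-0.061)
2Nf = 8.3767229e+08
Nf = 4.1884e+08


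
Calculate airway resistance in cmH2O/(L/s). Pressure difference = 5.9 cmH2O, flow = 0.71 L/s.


R = dP / flow
R = 5.9 / 0.71
R = 8.31 cmH2O/(L/s)


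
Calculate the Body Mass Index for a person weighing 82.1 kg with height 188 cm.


BMI = weight / height^2
height = 188 cm = 1.88 m
BMI = 82.1 / 1.88^2
BMI = 23.23 kg/m^2


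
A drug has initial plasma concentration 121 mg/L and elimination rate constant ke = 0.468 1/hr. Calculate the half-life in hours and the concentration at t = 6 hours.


t_half = ln(2) / ke = 0.693147 / 0.468 = 1.481 hr
C(t) = C0 * exp(-ke*t) = 121 * exp(-0.468*6)
C(6) = 7.299 mg/L


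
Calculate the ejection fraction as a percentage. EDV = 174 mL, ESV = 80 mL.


SV = EDV - ESV = 174 - 80 = 94 mL
EF = SV/EDV * 100 = 94/174 * 100
EF = 54.02%


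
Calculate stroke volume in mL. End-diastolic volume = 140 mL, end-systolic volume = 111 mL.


SV = EDV - ESV
SV = 140 - 111
SV = 29 mL


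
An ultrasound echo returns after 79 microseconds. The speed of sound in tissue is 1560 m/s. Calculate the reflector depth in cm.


depth = c * t / 2
t = 79 us = 7.9000e-05 s
depth = 1560 * 7.9000e-05 / 2
depth = 0.06162 m = 6.162 cm


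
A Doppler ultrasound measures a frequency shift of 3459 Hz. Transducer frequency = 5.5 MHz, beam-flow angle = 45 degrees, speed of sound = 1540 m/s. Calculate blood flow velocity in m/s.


v = fd * c / (2 * f0 * cos(theta))
v = 3459 * 1540 / (2 * 5.5000e+06 * cos(45))
v = 0.6848 m/s


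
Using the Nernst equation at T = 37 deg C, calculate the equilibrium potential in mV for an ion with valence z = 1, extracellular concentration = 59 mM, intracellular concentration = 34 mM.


E = (RT/(zF)) * ln(C_out/C_in)
T = 37 + 273.15 = 310.15 K
E = (8.314 * 310.15 / (1 * 96485)) * ln(59/34)
E = 14.73 mV


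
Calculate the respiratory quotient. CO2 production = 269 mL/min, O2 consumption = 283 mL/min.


RQ = VCO2 / VO2
RQ = 269 / 283
RQ = 0.9505


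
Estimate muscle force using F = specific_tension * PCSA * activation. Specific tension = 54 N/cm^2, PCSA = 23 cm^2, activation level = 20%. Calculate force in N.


F = sigma * PCSA * activation
F = 54 * 23 * 0.2
F = 248.4 N


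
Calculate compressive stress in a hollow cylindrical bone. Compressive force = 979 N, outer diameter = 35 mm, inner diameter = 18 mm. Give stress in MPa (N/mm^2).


A = pi*(r_o^2 - r_i^2)
r_o = 17.5 mm, r_i = 9 mm
A = 707.644 mm^2
sigma = F/A = 979 / 707.644
sigma = 1.383 MPa


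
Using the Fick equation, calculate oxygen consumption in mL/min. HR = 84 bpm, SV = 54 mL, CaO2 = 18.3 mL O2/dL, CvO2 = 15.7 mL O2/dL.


CO = HR*SV = 84*54/1000 = 4.536 L/min
a-v O2 diff = 18.3 - 15.7 = 2.6 mL/dL
VO2 = CO * (CaO2-CvO2) * 10 dL/L
VO2 = 4.536 * 2.6 * 10
VO2 = 117.9 mL/min


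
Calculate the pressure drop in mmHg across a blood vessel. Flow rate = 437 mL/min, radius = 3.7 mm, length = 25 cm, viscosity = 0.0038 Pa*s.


dP = 8*mu*L*Q / (pi*r^4)
Q = 437 mL/min = 7.28333e-06 m^3/s
dP = 94.0128 Pa = 94.0128 / 133.322 mmHg = 0.7052 mmHg


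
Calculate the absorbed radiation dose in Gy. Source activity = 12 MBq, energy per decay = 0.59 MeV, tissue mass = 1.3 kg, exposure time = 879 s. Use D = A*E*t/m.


A = 12 MBq = 1.2000e+07 Bq
E = 0.59 MeV = 9.4518e-14 J
D = A*E*t/m = 1.2000e+07*9.4518e-14*879/1.3
D = 7.6690e-04 Gy


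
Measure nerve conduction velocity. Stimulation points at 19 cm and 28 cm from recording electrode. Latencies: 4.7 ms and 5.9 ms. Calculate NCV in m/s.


Distance = (28 - 19) / 100 = 0.09 m
dt = (5.9 - 4.7) / 1000 = 0.0012 s
NCV = dist / dt = 75 m/s


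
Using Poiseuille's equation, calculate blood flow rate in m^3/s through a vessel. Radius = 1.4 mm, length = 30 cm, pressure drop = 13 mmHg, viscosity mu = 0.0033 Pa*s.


Q = pi*r^4*dP / (8*mu*L)
r = 0.0014 m, L = 0.3 m
dP = 13 mmHg = 1733.186 Pa
Q = 2.6411e-06 m^3/s


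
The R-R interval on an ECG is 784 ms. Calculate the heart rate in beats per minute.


HR = 60 / RR_interval(s)
RR = 784 ms = 0.784 s
HR = 60 / 0.784 = 76.53 bpm


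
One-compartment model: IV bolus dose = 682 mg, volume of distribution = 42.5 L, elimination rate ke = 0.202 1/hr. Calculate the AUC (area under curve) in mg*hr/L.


C0 = Dose/Vd = 682/42.5 = 16.0471 mg/L
AUC = C0/ke = 16.0471/0.202
AUC = 79.44 mg*hr/L


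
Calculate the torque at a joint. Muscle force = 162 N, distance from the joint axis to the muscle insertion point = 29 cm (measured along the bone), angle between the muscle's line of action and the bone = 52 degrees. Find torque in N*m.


Torque = F * d * sin(theta)   (moment arm = d*sin(theta))
d = 29 cm = 0.29 m
Torque = 162 * 0.29 * sin(52)
Torque = 37.02 N*m


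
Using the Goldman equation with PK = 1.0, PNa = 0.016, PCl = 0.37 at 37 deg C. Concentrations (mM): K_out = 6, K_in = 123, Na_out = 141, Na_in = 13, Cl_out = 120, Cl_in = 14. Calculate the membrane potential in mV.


Vm = (RT/F)*ln((PK*Ko + PNa*Nao + PCl*Cli)/(PK*Ki + PNa*Nai + PCl*Clo))
Numer = 13.436, Denom = 167.608
Vm = -67.45 mV


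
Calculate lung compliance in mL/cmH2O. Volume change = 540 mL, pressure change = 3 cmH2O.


C = dV / dP
C = 540 / 3
C = 180 mL/cmH2O


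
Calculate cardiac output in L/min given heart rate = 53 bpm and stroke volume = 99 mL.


CO = HR * SV
CO = 53 * 99 / 1000
CO = 5.247 L/min


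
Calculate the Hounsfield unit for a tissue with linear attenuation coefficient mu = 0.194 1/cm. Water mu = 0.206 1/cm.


HU = ((mu_tissue - mu_water) / mu_water) * 1000
HU = ((0.194 - 0.206) / 0.206) * 1000
HU = -58.25


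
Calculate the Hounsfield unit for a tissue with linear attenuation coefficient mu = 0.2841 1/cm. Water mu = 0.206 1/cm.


HU = ((mu_tissue - mu_water) / mu_water) * 1000
HU = ((0.2841 - 0.206) / 0.206) * 1000
HU = 379.1


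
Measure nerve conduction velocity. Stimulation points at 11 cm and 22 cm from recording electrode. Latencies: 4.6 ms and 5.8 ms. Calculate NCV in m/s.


Distance = (22 - 11) / 100 = 0.11 m
dt = (5.8 - 4.6) / 1000 = 0.0012 s
NCV = dist / dt = 91.67 m/s


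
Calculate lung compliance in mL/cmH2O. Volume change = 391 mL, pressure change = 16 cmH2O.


C = dV / dP
C = 391 / 16
C = 24.44 mL/cmH2O


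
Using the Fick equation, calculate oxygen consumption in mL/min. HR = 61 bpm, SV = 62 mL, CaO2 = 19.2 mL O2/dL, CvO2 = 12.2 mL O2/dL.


CO = HR*SV = 61*62/1000 = 3.782 L/min
a-v O2 diff = 19.2 - 12.2 = 7 mL/dL
VO2 = CO * (CaO2-CvO2) * 10 dL/L
VO2 = 3.782 * 7 * 10
VO2 = 264.7 mL/min


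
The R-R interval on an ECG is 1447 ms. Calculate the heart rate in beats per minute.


HR = 60 / RR_interval(s)
RR = 1447 ms = 1.447 s
HR = 60 / 1.447 = 41.47 bpm


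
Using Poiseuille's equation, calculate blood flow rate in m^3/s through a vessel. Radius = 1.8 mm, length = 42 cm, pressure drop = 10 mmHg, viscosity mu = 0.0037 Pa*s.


Q = pi*r^4*dP / (8*mu*L)
r = 0.0018 m, L = 0.42 m
dP = 10 mmHg = 1333.22 Pa
Q = 3.5367e-06 m^3/s


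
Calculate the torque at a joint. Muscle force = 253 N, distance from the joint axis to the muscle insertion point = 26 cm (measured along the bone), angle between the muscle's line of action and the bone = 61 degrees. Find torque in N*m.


Torque = F * d * sin(theta)   (moment arm = d*sin(theta))
d = 26 cm = 0.26 m
Torque = 253 * 0.26 * sin(61)
Torque = 57.53 N*m


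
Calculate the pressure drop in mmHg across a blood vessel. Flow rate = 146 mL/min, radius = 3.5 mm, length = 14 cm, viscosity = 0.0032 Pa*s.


dP = 8*mu*L*Q / (pi*r^4)
Q = 146 mL/min = 2.43333e-06 m^3/s
dP = 18.4989 Pa = 18.4989 / 133.322 mmHg = 0.1388 mmHg


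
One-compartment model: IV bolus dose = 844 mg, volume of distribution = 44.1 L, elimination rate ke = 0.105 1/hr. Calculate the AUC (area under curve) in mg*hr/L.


C0 = Dose/Vd = 844/44.1 = 19.1383 mg/L
AUC = C0/ke = 19.1383/0.105
AUC = 182.3 mg*hr/L


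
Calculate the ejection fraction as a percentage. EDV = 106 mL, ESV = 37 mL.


SV = EDV - ESV = 106 - 37 = 69 mL
EF = SV/EDV * 100 = 69/106 * 100
EF = 65.09%


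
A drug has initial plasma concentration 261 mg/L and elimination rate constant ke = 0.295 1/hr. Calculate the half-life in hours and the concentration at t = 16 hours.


t_half = ln(2) / ke = 0.693147 / 0.295 = 2.35 hr
C(t) = C0 * exp(-ke*t) = 261 * exp(-0.295*16)
C(16) = 2.327 mg/L


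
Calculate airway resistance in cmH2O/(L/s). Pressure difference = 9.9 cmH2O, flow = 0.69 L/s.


R = dP / flow
R = 9.9 / 0.69
R = 14.35 cmH2O/(L/s)


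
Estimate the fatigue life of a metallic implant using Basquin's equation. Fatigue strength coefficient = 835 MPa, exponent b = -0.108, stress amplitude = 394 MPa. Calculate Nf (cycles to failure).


sigma_a = sigma_f' * (2Nf)^b
2Nf = (sigma_a/sigma_f')^(1/b)
2Nf = (394/835)^(1/-0.108)
2Nf = 1047.8042
Nf = 523.9


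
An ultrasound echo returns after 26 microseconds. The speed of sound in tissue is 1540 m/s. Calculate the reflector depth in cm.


depth = c * t / 2
t = 26 us = 2.6000e-05 s
depth = 1540 * 2.6000e-05 / 2
depth = 0.02002 m = 2.002 cm


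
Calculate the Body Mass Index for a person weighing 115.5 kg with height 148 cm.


BMI = weight / height^2
height = 148 cm = 1.48 m
BMI = 115.5 / 1.48^2
BMI = 52.73 kg/m^2


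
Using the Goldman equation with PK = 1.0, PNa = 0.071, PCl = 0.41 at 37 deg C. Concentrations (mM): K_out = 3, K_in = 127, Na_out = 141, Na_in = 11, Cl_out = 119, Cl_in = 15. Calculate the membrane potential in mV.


Vm = (RT/F)*ln((PK*Ko + PNa*Nao + PCl*Cli)/(PK*Ki + PNa*Nai + PCl*Clo))
Numer = 19.161, Denom = 176.571
Vm = -59.35 mV


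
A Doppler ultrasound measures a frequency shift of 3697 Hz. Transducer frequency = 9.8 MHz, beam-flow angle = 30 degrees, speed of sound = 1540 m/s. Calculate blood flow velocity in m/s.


v = fd * c / (2 * f0 * cos(theta))
v = 3697 * 1540 / (2 * 9.8000e+06 * cos(30))
v = 0.3354 m/s


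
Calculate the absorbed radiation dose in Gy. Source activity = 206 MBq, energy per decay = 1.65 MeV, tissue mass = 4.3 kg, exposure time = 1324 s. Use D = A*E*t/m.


A = 206 MBq = 2.0600e+08 Bq
E = 1.65 MeV = 2.6433e-13 J
D = A*E*t/m = 2.0600e+08*2.6433e-13*1324/4.3
D = 0.01677 Gy


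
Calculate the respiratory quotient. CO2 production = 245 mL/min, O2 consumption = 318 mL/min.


RQ = VCO2 / VO2
RQ = 245 / 318
RQ = 0.7704


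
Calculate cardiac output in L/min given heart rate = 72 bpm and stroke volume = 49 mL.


CO = HR * SV
CO = 72 * 49 / 1000
CO = 3.528 L/min


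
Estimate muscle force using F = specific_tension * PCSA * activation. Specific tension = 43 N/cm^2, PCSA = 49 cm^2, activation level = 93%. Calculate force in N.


F = sigma * PCSA * activation
F = 43 * 49 * 0.93
F = 1960 N


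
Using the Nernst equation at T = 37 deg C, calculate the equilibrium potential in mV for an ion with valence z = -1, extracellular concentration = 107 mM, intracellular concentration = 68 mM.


E = (RT/(zF)) * ln(C_out/C_in)
T = 37 + 273.15 = 310.15 K
E = (8.314 * 310.15 / (-1 * 96485)) * ln(107/68)
E = -12.12 mV


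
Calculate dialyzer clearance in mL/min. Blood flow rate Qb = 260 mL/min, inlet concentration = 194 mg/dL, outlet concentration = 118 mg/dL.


K = Qb * (Cb_in - Cb_out) / Cb_in
K = 260 * (194 - 118) / 194
K = 101.9 mL/min


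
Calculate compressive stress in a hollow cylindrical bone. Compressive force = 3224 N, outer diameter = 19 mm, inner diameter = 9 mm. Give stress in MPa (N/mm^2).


A = pi*(r_o^2 - r_i^2)
r_o = 9.5 mm, r_i = 4.5 mm
A = 219.911 mm^2
sigma = F/A = 3224 / 219.911
sigma = 14.66 MPa


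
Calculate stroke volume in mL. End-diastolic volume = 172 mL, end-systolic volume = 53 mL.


SV = EDV - ESV
SV = 172 - 53
SV = 119 mL


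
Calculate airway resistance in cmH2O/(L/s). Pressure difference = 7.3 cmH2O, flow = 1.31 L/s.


R = dP / flow
R = 7.3 / 1.31
R = 5.573 cmH2O/(L/s)


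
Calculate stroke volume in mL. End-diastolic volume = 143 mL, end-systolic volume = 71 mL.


SV = EDV - ESV
SV = 143 - 71
SV = 72 mL


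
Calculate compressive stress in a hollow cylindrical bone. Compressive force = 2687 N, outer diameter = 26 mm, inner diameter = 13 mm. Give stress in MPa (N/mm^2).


A = pi*(r_o^2 - r_i^2)
r_o = 13 mm, r_i = 6.5 mm
A = 398.197 mm^2
sigma = F/A = 2687 / 398.197
sigma = 6.748 MPa


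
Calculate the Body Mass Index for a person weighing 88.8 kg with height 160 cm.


BMI = weight / height^2
height = 160 cm = 1.6 m
BMI = 88.8 / 1.6^2
BMI = 34.69 kg/m^2


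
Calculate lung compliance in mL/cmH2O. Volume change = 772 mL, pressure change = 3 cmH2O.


C = dV / dP
C = 772 / 3
C = 257.3 mL/cmH2O


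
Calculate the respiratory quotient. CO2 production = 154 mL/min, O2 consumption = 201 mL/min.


RQ = VCO2 / VO2
RQ = 154 / 201
RQ = 0.7662


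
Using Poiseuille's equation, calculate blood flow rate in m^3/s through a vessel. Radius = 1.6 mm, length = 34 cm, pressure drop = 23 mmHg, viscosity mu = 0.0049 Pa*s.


Q = pi*r^4*dP / (8*mu*L)
r = 0.0016 m, L = 0.34 m
dP = 23 mmHg = 3066.406 Pa
Q = 4.7369e-06 m^3/s


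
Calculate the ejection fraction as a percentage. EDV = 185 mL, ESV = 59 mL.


SV = EDV - ESV = 185 - 59 = 126 mL
EF = SV/EDV * 100 = 126/185 * 100
EF = 68.11%


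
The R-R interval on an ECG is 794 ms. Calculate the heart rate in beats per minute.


HR = 60 / RR_interval(s)
RR = 794 ms = 0.794 s
HR = 60 / 0.794 = 75.57 bpm


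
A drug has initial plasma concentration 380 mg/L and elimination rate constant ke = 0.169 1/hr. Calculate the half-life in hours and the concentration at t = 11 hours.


t_half = ln(2) / ke = 0.693147 / 0.169 = 4.101 hr
C(t) = C0 * exp(-ke*t) = 380 * exp(-0.169*11)
C(11) = 59.21 mg/L


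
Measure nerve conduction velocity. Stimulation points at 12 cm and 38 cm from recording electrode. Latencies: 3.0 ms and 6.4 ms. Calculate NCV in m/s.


Distance = (38 - 12) / 100 = 0.26 m
dt = (6.4 - 3.0) / 1000 = 0.0034 s
NCV = dist / dt = 76.47 m/s


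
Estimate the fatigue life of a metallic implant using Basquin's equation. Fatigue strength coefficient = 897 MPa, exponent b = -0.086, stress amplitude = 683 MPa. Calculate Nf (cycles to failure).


sigma_a = sigma_f' * (2Nf)^b
2Nf = (sigma_a/sigma_f')^(1/b)
2Nf = (683/897)^(1/-0.086)
2Nf = 23.791158
Nf = 11.9


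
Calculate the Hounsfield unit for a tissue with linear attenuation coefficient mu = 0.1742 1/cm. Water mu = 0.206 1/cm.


HU = ((mu_tissue - mu_water) / mu_water) * 1000
HU = ((0.1742 - 0.206) / 0.206) * 1000
HU = -154.4


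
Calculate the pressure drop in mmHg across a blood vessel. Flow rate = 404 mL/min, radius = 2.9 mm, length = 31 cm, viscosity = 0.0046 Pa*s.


dP = 8*mu*L*Q / (pi*r^4)
Q = 404 mL/min = 6.73333e-06 m^3/s
dP = 345.699 Pa = 345.699 / 133.322 mmHg = 2.593 mmHg


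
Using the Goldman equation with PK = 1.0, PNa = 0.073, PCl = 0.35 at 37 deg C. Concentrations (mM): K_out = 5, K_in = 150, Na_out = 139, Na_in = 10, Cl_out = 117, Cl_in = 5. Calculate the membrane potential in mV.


Vm = (RT/F)*ln((PK*Ko + PNa*Nao + PCl*Cli)/(PK*Ki + PNa*Nai + PCl*Clo))
Numer = 16.897, Denom = 191.68
Vm = -64.91 mV


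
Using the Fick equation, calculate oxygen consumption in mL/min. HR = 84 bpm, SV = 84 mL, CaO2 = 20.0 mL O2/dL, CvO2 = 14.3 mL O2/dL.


CO = HR*SV = 84*84/1000 = 7.056 L/min
a-v O2 diff = 20.0 - 14.3 = 5.7 mL/dL
VO2 = CO * (CaO2-CvO2) * 10 dL/L
VO2 = 7.056 * 5.7 * 10
VO2 = 402.2 mL/min


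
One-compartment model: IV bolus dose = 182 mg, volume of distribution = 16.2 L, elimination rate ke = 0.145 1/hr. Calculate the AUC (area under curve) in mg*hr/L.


C0 = Dose/Vd = 182/16.2 = 11.2346 mg/L
AUC = C0/ke = 11.2346/0.145
AUC = 77.48 mg*hr/L


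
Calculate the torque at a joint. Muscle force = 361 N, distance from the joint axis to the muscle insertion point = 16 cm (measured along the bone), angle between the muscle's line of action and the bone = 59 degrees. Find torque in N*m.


Torque = F * d * sin(theta)   (moment arm = d*sin(theta))
d = 16 cm = 0.16 m
Torque = 361 * 0.16 * sin(59)
Torque = 49.51 N*m


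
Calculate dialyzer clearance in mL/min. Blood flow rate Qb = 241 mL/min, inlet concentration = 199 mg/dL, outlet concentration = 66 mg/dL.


K = Qb * (Cb_in - Cb_out) / Cb_in
K = 241 * (199 - 66) / 199
K = 161.1 mL/min


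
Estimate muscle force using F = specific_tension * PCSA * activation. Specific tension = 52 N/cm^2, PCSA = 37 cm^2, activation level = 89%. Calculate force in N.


F = sigma * PCSA * activation
F = 52 * 37 * 0.89
F = 1712 N


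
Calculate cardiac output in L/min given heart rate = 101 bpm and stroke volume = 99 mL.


CO = HR * SV
CO = 101 * 99 / 1000
CO = 9.999 L/min


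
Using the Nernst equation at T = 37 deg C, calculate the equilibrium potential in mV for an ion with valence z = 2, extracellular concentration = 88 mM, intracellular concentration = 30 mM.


E = (RT/(zF)) * ln(C_out/C_in)
T = 37 + 273.15 = 310.15 K
E = (8.314 * 310.15 / (2 * 96485)) * ln(88/30)
E = 14.38 mV


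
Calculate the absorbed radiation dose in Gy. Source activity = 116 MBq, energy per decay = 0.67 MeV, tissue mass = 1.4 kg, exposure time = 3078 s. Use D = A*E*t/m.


A = 116 MBq = 1.1600e+08 Bq
E = 0.67 MeV = 1.07334e-13 J
D = A*E*t/m = 1.1600e+08*1.07334e-13*3078/1.4
D = 0.02737 Gy


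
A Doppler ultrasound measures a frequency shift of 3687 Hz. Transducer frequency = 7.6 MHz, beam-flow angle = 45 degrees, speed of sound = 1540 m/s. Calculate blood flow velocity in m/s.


v = fd * c / (2 * f0 * cos(theta))
v = 3687 * 1540 / (2 * 7.6000e+06 * cos(45))
v = 0.5283 m/s


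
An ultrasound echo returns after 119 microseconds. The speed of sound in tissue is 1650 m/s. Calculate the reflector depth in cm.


depth = c * t / 2
t = 119 us = 1.1900e-04 s
depth = 1650 * 1.1900e-04 / 2
depth = 0.098175 m = 9.8175 cm


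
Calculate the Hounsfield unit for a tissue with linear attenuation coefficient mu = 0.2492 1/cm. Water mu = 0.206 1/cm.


HU = ((mu_tissue - mu_water) / mu_water) * 1000
HU = ((0.2492 - 0.206) / 0.206) * 1000
HU = 209.7


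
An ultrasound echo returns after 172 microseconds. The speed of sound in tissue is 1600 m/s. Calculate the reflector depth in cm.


depth = c * t / 2
t = 172 us = 1.7200e-04 s
depth = 1600 * 1.7200e-04 / 2
depth = 0.1376 m = 13.76 cm


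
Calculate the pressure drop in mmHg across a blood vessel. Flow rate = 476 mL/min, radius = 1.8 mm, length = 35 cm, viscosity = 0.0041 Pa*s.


dP = 8*mu*L*Q / (pi*r^4)
Q = 476 mL/min = 7.93333e-06 m^3/s
dP = 2761.58 Pa = 2761.58 / 133.322 mmHg = 20.71 mmHg


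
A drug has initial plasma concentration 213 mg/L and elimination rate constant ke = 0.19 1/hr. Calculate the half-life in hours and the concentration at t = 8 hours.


t_half = ln(2) / ke = 0.693147 / 0.19 = 3.648 hr
C(t) = C0 * exp(-ke*t) = 213 * exp(-0.19*8)
C(8) = 46.59 mg/L


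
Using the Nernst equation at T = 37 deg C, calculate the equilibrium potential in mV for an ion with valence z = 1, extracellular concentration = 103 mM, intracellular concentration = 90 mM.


E = (RT/(zF)) * ln(C_out/C_in)
T = 37 + 273.15 = 310.15 K
E = (8.314 * 310.15 / (1 * 96485)) * ln(103/90)
E = 3.606 mV


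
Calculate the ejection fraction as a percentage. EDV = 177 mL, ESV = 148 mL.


SV = EDV - ESV = 177 - 148 = 29 mL
EF = SV/EDV * 100 = 29/177 * 100
EF = 16.38%


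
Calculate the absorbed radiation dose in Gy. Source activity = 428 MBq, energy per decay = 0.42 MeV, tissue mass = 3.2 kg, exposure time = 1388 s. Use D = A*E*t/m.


A = 428 MBq = 4.2800e+08 Bq
E = 0.42 MeV = 6.7284e-14 J
D = A*E*t/m = 4.2800e+08*6.7284e-14*1388/3.2
D = 0.01249 Gy


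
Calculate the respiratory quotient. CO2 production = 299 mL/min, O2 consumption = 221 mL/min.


RQ = VCO2 / VO2
RQ = 299 / 221
RQ = 1.353


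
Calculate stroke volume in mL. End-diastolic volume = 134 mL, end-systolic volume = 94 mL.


SV = EDV - ESV
SV = 134 - 94
SV = 40 mL


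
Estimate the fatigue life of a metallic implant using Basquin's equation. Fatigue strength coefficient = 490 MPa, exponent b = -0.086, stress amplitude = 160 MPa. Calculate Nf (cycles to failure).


sigma_a = sigma_f' * (2Nf)^b
2Nf = (sigma_a/sigma_f')^(1/b)
2Nf = (160/490)^(1/-0.086)
2Nf = 448794.62
Nf = 2.244e+05


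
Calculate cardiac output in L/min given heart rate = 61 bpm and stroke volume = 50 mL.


CO = HR * SV
CO = 61 * 50 / 1000
CO = 3.05 L/min


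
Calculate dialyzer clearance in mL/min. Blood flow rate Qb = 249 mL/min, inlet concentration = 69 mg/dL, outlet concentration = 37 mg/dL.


K = Qb * (Cb_in - Cb_out) / Cb_in
K = 249 * (69 - 37) / 69
K = 115.5 mL/min


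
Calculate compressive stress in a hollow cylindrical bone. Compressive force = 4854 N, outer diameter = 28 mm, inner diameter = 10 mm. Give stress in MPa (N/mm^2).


A = pi*(r_o^2 - r_i^2)
r_o = 14 mm, r_i = 5 mm
A = 537.212 mm^2
sigma = F/A = 4854 / 537.212
sigma = 9.036 MPa


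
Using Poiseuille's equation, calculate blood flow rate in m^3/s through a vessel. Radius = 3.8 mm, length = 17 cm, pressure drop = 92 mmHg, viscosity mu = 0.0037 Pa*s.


Q = pi*r^4*dP / (8*mu*L)
r = 0.0038 m, L = 0.17 m
dP = 92 mmHg = 12265.624 Pa
Q = 0.001597 m^3/s


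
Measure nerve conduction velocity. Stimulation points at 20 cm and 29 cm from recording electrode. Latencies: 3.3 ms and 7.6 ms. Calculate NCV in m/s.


Distance = (29 - 20) / 100 = 0.09 m
dt = (7.6 - 3.3) / 1000 = 0.0043 s
NCV = dist / dt = 20.93 m/s


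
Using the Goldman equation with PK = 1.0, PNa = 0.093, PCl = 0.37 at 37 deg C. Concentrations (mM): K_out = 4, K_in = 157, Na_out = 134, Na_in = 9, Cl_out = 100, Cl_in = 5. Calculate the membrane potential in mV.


Vm = (RT/F)*ln((PK*Ko + PNa*Nao + PCl*Cli)/(PK*Ki + PNa*Nai + PCl*Clo))
Numer = 18.312, Denom = 194.837
Vm = -63.19 mV


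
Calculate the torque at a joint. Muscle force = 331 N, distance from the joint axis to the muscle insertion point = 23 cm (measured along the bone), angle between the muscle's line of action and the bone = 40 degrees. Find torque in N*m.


Torque = F * d * sin(theta)   (moment arm = d*sin(theta))
d = 23 cm = 0.23 m
Torque = 331 * 0.23 * sin(40)
Torque = 48.94 N*m


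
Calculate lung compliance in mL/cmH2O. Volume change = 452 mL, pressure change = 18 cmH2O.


C = dV / dP
C = 452 / 18
C = 25.11 mL/cmH2O


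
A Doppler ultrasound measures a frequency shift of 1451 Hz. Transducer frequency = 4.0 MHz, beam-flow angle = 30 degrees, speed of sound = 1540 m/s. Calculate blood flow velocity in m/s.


v = fd * c / (2 * f0 * cos(theta))
v = 1451 * 1540 / (2 * 4.0000e+06 * cos(30))
v = 0.3225 m/s


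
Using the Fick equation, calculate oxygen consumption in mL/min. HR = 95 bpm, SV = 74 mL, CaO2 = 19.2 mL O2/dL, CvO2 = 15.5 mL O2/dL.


CO = HR*SV = 95*74/1000 = 7.03 L/min
a-v O2 diff = 19.2 - 15.5 = 3.7 mL/dL
VO2 = CO * (CaO2-CvO2) * 10 dL/L
VO2 = 7.03 * 3.7 * 10
VO2 = 260.1 mL/min


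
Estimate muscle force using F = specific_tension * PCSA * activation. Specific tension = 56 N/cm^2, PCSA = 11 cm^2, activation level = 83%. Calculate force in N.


F = sigma * PCSA * activation
F = 56 * 11 * 0.83
F = 511.3 N


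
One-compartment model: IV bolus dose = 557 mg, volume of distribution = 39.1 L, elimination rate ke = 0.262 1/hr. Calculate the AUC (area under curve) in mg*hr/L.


C0 = Dose/Vd = 557/39.1 = 14.2455 mg/L
AUC = C0/ke = 14.2455/0.262
AUC = 54.37 mg*hr/L


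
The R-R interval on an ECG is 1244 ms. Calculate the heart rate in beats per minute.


HR = 60 / RR_interval(s)
RR = 1244 ms = 1.244 s
HR = 60 / 1.244 = 48.23 bpm


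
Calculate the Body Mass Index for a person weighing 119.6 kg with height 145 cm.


BMI = weight / height^2
height = 145 cm = 1.45 m
BMI = 119.6 / 1.45^2
BMI = 56.88 kg/m^2


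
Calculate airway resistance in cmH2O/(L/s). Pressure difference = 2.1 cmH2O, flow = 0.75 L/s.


R = dP / flow
R = 2.1 / 0.75
R = 2.8 cmH2O/(L/s)


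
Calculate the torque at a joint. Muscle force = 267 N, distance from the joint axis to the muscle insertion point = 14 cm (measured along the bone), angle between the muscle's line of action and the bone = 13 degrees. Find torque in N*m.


Torque = F * d * sin(theta)   (moment arm = d*sin(theta))
d = 14 cm = 0.14 m
Torque = 267 * 0.14 * sin(13)
Torque = 8.409 N*m


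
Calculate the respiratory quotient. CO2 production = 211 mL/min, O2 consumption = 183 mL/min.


RQ = VCO2 / VO2
RQ = 211 / 183
RQ = 1.153


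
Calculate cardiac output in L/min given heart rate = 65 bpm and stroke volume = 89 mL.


CO = HR * SV
CO = 65 * 89 / 1000
CO = 5.785 L/min


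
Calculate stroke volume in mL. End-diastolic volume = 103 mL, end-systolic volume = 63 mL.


SV = EDV - ESV
SV = 103 - 63
SV = 40 mL


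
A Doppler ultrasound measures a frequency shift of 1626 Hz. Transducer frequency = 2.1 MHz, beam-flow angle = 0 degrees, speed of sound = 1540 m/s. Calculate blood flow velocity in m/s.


v = fd * c / (2 * f0 * cos(theta))
v = 1626 * 1540 / (2 * 2.1000e+06 * cos(0))
v = 0.5962 m/s


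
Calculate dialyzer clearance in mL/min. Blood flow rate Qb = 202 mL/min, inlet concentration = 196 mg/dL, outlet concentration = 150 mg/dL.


K = Qb * (Cb_in - Cb_out) / Cb_in
K = 202 * (196 - 150) / 196
K = 47.41 mL/min


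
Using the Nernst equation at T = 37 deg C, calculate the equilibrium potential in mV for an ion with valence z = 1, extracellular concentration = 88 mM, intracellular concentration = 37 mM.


E = (RT/(zF)) * ln(C_out/C_in)
T = 37 + 273.15 = 310.15 K
E = (8.314 * 310.15 / (1 * 96485)) * ln(88/37)
E = 23.16 mV


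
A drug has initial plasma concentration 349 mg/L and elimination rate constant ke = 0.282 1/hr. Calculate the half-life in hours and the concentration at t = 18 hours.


t_half = ln(2) / ke = 0.693147 / 0.282 = 2.458 hr
C(t) = C0 * exp(-ke*t) = 349 * exp(-0.282*18)
C(18) = 2.179 mg/L


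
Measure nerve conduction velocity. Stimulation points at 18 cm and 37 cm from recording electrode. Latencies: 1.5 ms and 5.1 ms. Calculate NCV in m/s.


Distance = (37 - 18) / 100 = 0.19 m
dt = (5.1 - 1.5) / 1000 = 0.0036 s
NCV = dist / dt = 52.78 m/s


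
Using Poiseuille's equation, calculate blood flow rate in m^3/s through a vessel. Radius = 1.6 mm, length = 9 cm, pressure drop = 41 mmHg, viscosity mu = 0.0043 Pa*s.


Q = pi*r^4*dP / (8*mu*L)
r = 0.0016 m, L = 0.09 m
dP = 41 mmHg = 5466.202 Pa
Q = 3.6351e-05 m^3/s


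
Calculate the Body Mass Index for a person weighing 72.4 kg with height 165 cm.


BMI = weight / height^2
height = 165 cm = 1.65 m
BMI = 72.4 / 1.65^2
BMI = 26.59 kg/m^2


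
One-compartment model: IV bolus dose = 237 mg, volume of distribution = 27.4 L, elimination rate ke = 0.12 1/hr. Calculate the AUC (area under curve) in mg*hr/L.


C0 = Dose/Vd = 237/27.4 = 8.64964 mg/L
AUC = C0/ke = 8.64964/0.12
AUC = 72.08 mg*hr/L


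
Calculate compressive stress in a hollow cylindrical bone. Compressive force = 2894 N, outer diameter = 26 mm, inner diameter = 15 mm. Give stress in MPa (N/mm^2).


A = pi*(r_o^2 - r_i^2)
r_o = 13 mm, r_i = 7.5 mm
A = 354.215 mm^2
sigma = F/A = 2894 / 354.215
sigma = 8.17 MPa


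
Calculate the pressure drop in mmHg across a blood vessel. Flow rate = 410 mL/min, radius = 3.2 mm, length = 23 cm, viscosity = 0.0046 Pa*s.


dP = 8*mu*L*Q / (pi*r^4)
Q = 410 mL/min = 6.83333e-06 m^3/s
dP = 175.573 Pa = 175.573 / 133.322 mmHg = 1.317 mmHg


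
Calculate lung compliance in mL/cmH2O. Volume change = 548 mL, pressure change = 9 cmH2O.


C = dV / dP
C = 548 / 9
C = 60.89 mL/cmH2O


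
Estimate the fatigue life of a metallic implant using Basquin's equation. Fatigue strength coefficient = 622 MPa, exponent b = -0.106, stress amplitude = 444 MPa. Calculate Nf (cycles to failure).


sigma_a = sigma_f' * (2Nf)^b
2Nf = (sigma_a/sigma_f')^(1/b)
2Nf = (444/622)^(1/-0.106)
2Nf = 24.054815
Nf = 12.03


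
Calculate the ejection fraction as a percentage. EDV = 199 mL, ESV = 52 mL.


SV = EDV - ESV = 199 - 52 = 147 mL
EF = SV/EDV * 100 = 147/199 * 100
EF = 73.87%


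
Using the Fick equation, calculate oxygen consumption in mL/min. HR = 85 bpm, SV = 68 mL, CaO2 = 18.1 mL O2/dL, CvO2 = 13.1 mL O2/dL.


CO = HR*SV = 85*68/1000 = 5.78 L/min
a-v O2 diff = 18.1 - 13.1 = 5 mL/dL
VO2 = CO * (CaO2-CvO2) * 10 dL/L
VO2 = 5.78 * 5 * 10
VO2 = 289 mL/min


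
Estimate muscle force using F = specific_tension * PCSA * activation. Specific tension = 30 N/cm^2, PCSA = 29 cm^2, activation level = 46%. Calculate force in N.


F = sigma * PCSA * activation
F = 30 * 29 * 0.46
F = 400.2 N


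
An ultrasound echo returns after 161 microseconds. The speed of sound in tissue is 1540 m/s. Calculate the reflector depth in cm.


depth = c * t / 2
t = 161 us = 1.6100e-04 s
depth = 1540 * 1.6100e-04 / 2
depth = 0.12397 m = 12.397 cm


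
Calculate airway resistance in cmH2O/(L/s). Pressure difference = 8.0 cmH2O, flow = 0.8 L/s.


R = dP / flow
R = 8.0 / 0.8
R = 10 cmH2O/(L/s)


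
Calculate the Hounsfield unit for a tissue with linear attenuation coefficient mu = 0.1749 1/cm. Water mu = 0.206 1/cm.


HU = ((mu_tissue - mu_water) / mu_water) * 1000
HU = ((0.1749 - 0.206) / 0.206) * 1000
HU = -151


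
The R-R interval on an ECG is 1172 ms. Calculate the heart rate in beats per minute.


HR = 60 / RR_interval(s)
RR = 1172 ms = 1.172 s
HR = 60 / 1.172 = 51.19 bpm


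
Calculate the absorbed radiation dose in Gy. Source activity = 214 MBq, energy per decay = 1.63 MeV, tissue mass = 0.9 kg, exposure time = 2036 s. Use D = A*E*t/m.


A = 214 MBq = 2.1400e+08 Bq
E = 1.63 MeV = 2.61126e-13 J
D = A*E*t/m = 2.1400e+08*2.61126e-13*2036/0.9
D = 0.1264 Gy


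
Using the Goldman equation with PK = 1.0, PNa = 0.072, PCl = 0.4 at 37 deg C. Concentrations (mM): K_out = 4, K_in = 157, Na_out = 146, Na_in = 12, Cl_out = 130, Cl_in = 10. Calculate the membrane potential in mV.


Vm = (RT/F)*ln((PK*Ko + PNa*Nao + PCl*Cli)/(PK*Ki + PNa*Nai + PCl*Clo))
Numer = 18.512, Denom = 209.864
Vm = -64.89 mV


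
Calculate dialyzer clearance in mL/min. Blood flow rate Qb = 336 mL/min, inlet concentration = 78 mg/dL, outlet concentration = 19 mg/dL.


K = Qb * (Cb_in - Cb_out) / Cb_in
K = 336 * (78 - 19) / 78
K = 254.2 mL/min
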